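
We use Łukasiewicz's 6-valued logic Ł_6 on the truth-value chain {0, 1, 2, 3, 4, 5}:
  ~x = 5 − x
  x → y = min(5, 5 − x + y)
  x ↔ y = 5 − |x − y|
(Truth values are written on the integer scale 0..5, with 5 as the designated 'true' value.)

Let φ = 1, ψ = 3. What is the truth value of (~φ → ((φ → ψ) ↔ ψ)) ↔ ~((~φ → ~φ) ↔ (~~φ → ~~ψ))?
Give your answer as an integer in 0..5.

~φ = ~1 = 4
φ → ψ = 1 → 3 = 5
(φ → ψ) ↔ ψ = 5 ↔ 3 = 3
~φ → ((φ → ψ) ↔ ψ) = 4 → 3 = 4
~φ = ~1 = 4
~φ = ~1 = 4
~φ → ~φ = 4 → 4 = 5
~φ = ~1 = 4
~~φ = ~4 = 1
~ψ = ~3 = 2
~~ψ = ~2 = 3
~~φ → ~~ψ = 1 → 3 = 5
(~φ → ~φ) ↔ (~~φ → ~~ψ) = 5 ↔ 5 = 5
~((~φ → ~φ) ↔ (~~φ → ~~ψ)) = ~5 = 0
(~φ → ((φ → ψ) ↔ ψ)) ↔ ~((~φ → ~φ) ↔ (~~φ → ~~ψ)) = 4 ↔ 0 = 1

1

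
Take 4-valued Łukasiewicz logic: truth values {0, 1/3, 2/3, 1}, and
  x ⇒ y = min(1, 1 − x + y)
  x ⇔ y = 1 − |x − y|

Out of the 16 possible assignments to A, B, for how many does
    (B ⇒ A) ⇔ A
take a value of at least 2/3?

12

A = 0, B = 0 ↦ 0  <
A = 0, B = 1/3 ↦ 1/3  <
A = 0, B = 2/3 ↦ 2/3  ≥
A = 0, B = 1 ↦ 1  ≥
A = 1/3, B = 0 ↦ 1/3  <
A = 1/3, B = 1/3 ↦ 1/3  <
A = 1/3, B = 2/3 ↦ 2/3  ≥
A = 1/3, B = 1 ↦ 1  ≥
A = 2/3, B = 0 ↦ 2/3  ≥
A = 2/3, B = 1/3 ↦ 2/3  ≥
A = 2/3, B = 2/3 ↦ 2/3  ≥
A = 2/3, B = 1 ↦ 1  ≥
A = 1, B = 0 ↦ 1  ≥
A = 1, B = 1/3 ↦ 1  ≥
A = 1, B = 2/3 ↦ 1  ≥
A = 1, B = 1 ↦ 1  ≥
So 12 of the 16 assignments meet the threshold.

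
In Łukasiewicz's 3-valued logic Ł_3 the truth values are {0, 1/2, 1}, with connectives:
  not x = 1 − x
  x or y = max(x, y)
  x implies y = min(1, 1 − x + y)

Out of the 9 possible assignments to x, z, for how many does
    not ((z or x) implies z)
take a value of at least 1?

1

x = 0, z = 0 ↦ 0  <
x = 0, z = 1/2 ↦ 0  <
x = 0, z = 1 ↦ 0  <
x = 1/2, z = 0 ↦ 1/2  <
x = 1/2, z = 1/2 ↦ 0  <
x = 1/2, z = 1 ↦ 0  <
x = 1, z = 0 ↦ 1  ≥
x = 1, z = 1/2 ↦ 1/2  <
x = 1, z = 1 ↦ 0  <
So 1 of the 9 assignments meets the threshold.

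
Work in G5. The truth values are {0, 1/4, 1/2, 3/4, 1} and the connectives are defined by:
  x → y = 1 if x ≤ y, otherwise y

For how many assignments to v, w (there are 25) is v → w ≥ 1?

value 1: 15 assignments (counts)
value 3/4: 1 assignment
value 1/2: 2 assignments
value 1/4: 3 assignments
value 0: 4 assignments
So 15 of the 25 assignments meet the threshold.

15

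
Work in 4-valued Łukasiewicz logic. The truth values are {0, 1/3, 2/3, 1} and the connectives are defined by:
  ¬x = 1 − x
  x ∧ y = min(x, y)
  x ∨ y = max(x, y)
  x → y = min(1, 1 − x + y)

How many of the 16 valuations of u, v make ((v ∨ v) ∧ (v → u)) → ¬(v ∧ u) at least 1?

u = 0, v = 0 ↦ 1  ≥
u = 0, v = 1/3 ↦ 1  ≥
u = 0, v = 2/3 ↦ 1  ≥
u = 0, v = 1 ↦ 1  ≥
u = 1/3, v = 0 ↦ 1  ≥
u = 1/3, v = 1/3 ↦ 1  ≥
u = 1/3, v = 2/3 ↦ 1  ≥
u = 1/3, v = 1 ↦ 1  ≥
u = 2/3, v = 0 ↦ 1  ≥
u = 2/3, v = 1/3 ↦ 1  ≥
u = 2/3, v = 2/3 ↦ 2/3  <
u = 2/3, v = 1 ↦ 2/3  <
u = 1, v = 0 ↦ 1  ≥
u = 1, v = 1/3 ↦ 1  ≥
u = 1, v = 2/3 ↦ 2/3  <
u = 1, v = 1 ↦ 0  <
So 12 of the 16 assignments meet the threshold.

12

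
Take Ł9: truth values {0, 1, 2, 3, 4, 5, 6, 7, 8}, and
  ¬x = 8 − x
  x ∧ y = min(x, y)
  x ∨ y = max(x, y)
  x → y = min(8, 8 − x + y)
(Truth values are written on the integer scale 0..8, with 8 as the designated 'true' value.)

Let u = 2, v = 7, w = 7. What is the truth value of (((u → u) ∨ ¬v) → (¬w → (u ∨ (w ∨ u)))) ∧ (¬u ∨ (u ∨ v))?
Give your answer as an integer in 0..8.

7

u → u = 2 → 2 = 8
¬v = ¬7 = 1
(u → u) ∨ ¬v = 8 ∨ 1 = 8
¬w = ¬7 = 1
w ∨ u = 7 ∨ 2 = 7
u ∨ (w ∨ u) = 2 ∨ 7 = 7
¬w → (u ∨ (w ∨ u)) = 1 → 7 = 8
((u → u) ∨ ¬v) → (¬w → (u ∨ (w ∨ u))) = 8 → 8 = 8
¬u = ¬2 = 6
u ∨ v = 2 ∨ 7 = 7
¬u ∨ (u ∨ v) = 6 ∨ 7 = 7
(((u → u) ∨ ¬v) → (¬w → (u ∨ (w ∨ u)))) ∧ (¬u ∨ (u ∨ v)) = 8 ∧ 7 = 7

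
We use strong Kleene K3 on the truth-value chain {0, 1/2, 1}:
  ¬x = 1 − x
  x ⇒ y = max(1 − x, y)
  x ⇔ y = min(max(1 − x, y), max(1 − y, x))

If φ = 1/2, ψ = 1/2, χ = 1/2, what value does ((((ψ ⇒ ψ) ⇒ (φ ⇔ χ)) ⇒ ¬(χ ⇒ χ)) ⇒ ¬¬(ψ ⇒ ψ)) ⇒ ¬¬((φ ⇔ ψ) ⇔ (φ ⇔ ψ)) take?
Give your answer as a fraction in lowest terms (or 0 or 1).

ψ ⇒ ψ = 1/2 ⇒ 1/2 = 1/2
φ ⇔ χ = 1/2 ⇔ 1/2 = 1/2
(ψ ⇒ ψ) ⇒ (φ ⇔ χ) = 1/2 ⇒ 1/2 = 1/2
χ ⇒ χ = 1/2 ⇒ 1/2 = 1/2
¬(χ ⇒ χ) = ¬1/2 = 1/2
((ψ ⇒ ψ) ⇒ (φ ⇔ χ)) ⇒ ¬(χ ⇒ χ) = 1/2 ⇒ 1/2 = 1/2
ψ ⇒ ψ = 1/2 ⇒ 1/2 = 1/2
¬(ψ ⇒ ψ) = ¬1/2 = 1/2
¬¬(ψ ⇒ ψ) = ¬1/2 = 1/2
(((ψ ⇒ ψ) ⇒ (φ ⇔ χ)) ⇒ ¬(χ ⇒ χ)) ⇒ ¬¬(ψ ⇒ ψ) = 1/2 ⇒ 1/2 = 1/2
φ ⇔ ψ = 1/2 ⇔ 1/2 = 1/2
φ ⇔ ψ = 1/2 ⇔ 1/2 = 1/2
(φ ⇔ ψ) ⇔ (φ ⇔ ψ) = 1/2 ⇔ 1/2 = 1/2
¬((φ ⇔ ψ) ⇔ (φ ⇔ ψ)) = ¬1/2 = 1/2
¬¬((φ ⇔ ψ) ⇔ (φ ⇔ ψ)) = ¬1/2 = 1/2
((((ψ ⇒ ψ) ⇒ (φ ⇔ χ)) ⇒ ¬(χ ⇒ χ)) ⇒ ¬¬(ψ ⇒ ψ)) ⇒ ¬¬((φ ⇔ ψ) ⇔ (φ ⇔ ψ)) = 1/2 ⇒ 1/2 = 1/2

1/2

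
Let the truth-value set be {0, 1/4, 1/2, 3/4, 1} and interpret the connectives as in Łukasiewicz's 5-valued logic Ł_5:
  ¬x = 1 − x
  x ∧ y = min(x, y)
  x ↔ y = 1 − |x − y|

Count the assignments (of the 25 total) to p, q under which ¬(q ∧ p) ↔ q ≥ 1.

value 1: 5 assignments (counts)
value 3/4: 4 assignments
value 1/2: 8 assignments
value 1/4: 2 assignments
value 0: 6 assignments
So 5 of the 25 assignments meet the threshold.

5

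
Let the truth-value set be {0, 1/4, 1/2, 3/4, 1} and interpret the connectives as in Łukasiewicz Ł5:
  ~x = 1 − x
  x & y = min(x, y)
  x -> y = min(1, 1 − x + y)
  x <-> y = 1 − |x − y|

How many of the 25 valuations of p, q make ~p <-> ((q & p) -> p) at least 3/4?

value 1: 5 assignments (counts)
value 3/4: 5 assignments (counts)
value 1/2: 5 assignments
value 1/4: 5 assignments
value 0: 5 assignments
So 10 of the 25 assignments meet the threshold.

10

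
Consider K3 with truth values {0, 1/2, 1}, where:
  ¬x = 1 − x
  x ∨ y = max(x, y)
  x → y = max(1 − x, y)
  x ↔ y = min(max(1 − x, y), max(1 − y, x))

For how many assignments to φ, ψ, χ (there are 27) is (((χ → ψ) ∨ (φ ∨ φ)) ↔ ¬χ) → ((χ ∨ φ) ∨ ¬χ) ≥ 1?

21

value 1: 21 assignments (counts)
value 1/2: 6 assignments
So 21 of the 27 assignments meet the threshold.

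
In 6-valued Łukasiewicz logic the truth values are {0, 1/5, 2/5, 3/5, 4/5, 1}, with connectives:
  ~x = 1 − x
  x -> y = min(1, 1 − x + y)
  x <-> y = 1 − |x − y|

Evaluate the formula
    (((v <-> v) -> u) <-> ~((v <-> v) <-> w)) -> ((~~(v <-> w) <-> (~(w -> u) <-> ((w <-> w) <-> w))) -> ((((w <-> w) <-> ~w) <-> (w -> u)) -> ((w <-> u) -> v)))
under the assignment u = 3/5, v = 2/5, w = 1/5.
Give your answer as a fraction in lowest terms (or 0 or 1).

1

v <-> v = 2/5 <-> 2/5 = 1
(v <-> v) -> u = 1 -> 3/5 = 3/5
v <-> v = 2/5 <-> 2/5 = 1
(v <-> v) <-> w = 1 <-> 1/5 = 1/5
~((v <-> v) <-> w) = ~1/5 = 4/5
((v <-> v) -> u) <-> ~((v <-> v) <-> w) = 3/5 <-> 4/5 = 4/5
v <-> w = 2/5 <-> 1/5 = 4/5
~(v <-> w) = ~4/5 = 1/5
~~(v <-> w) = ~1/5 = 4/5
w -> u = 1/5 -> 3/5 = 1
~(w -> u) = ~1 = 0
w <-> w = 1/5 <-> 1/5 = 1
(w <-> w) <-> w = 1 <-> 1/5 = 1/5
~(w -> u) <-> ((w <-> w) <-> w) = 0 <-> 1/5 = 4/5
~~(v <-> w) <-> (~(w -> u) <-> ((w <-> w) <-> w)) = 4/5 <-> 4/5 = 1
w <-> w = 1/5 <-> 1/5 = 1
~w = ~1/5 = 4/5
(w <-> w) <-> ~w = 1 <-> 4/5 = 4/5
w -> u = 1/5 -> 3/5 = 1
((w <-> w) <-> ~w) <-> (w -> u) = 4/5 <-> 1 = 4/5
w <-> u = 1/5 <-> 3/5 = 3/5
(w <-> u) -> v = 3/5 -> 2/5 = 4/5
(((w <-> w) <-> ~w) <-> (w -> u)) -> ((w <-> u) -> v) = 4/5 -> 4/5 = 1
(~~(v <-> w) <-> (~(w -> u) <-> ((w <-> w) <-> w))) -> ((((w <-> w) <-> ~w) <-> (w -> u)) -> ((w <-> u) -> v)) = 1 -> 1 = 1
(((v <-> v) -> u) <-> ~((v <-> v) <-> w)) -> ((~~(v <-> w) <-> (~(w -> u) <-> ((w <-> w) <-> w))) -> ((((w <-> w) <-> ~w) <-> (w -> u)) -> ((w <-> u) -> v))) = 4/5 -> 1 = 1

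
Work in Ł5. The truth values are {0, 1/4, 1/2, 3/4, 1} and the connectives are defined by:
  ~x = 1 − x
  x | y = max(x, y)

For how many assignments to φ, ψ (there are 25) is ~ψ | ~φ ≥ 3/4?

16

value 1: 9 assignments (counts)
value 3/4: 7 assignments (counts)
value 1/2: 5 assignments
value 1/4: 3 assignments
value 0: 1 assignment
So 16 of the 25 assignments meet the threshold.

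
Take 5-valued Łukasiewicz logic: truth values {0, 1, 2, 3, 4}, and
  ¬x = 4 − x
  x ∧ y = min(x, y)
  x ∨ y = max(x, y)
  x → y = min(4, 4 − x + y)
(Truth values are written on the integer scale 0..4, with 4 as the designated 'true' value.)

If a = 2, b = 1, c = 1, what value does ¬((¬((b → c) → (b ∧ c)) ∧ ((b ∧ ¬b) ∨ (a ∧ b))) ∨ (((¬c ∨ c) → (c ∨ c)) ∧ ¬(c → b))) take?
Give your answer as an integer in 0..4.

b → c = 1 → 1 = 4
b ∧ c = 1 ∧ 1 = 1
(b → c) → (b ∧ c) = 4 → 1 = 1
¬((b → c) → (b ∧ c)) = ¬1 = 3
¬b = ¬1 = 3
b ∧ ¬b = 1 ∧ 3 = 1
a ∧ b = 2 ∧ 1 = 1
(b ∧ ¬b) ∨ (a ∧ b) = 1 ∨ 1 = 1
¬((b → c) → (b ∧ c)) ∧ ((b ∧ ¬b) ∨ (a ∧ b)) = 3 ∧ 1 = 1
¬c = ¬1 = 3
¬c ∨ c = 3 ∨ 1 = 3
c ∨ c = 1 ∨ 1 = 1
(¬c ∨ c) → (c ∨ c) = 3 → 1 = 2
c → b = 1 → 1 = 4
¬(c → b) = ¬4 = 0
((¬c ∨ c) → (c ∨ c)) ∧ ¬(c → b) = 2 ∧ 0 = 0
(¬((b → c) → (b ∧ c)) ∧ ((b ∧ ¬b) ∨ (a ∧ b))) ∨ (((¬c ∨ c) → (c ∨ c)) ∧ ¬(c → b)) = 1 ∨ 0 = 1
¬((¬((b → c) → (b ∧ c)) ∧ ((b ∧ ¬b) ∨ (a ∧ b))) ∨ (((¬c ∨ c) → (c ∨ c)) ∧ ¬(c → b))) = ¬1 = 3

3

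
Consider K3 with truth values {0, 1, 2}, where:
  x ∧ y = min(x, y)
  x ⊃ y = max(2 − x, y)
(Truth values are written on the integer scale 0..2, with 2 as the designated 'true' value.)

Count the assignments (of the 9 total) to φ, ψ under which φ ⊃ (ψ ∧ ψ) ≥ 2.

5

φ = 0, ψ = 0 ↦ 2  ≥
φ = 0, ψ = 1 ↦ 2  ≥
φ = 0, ψ = 2 ↦ 2  ≥
φ = 1, ψ = 0 ↦ 1  <
φ = 1, ψ = 1 ↦ 1  <
φ = 1, ψ = 2 ↦ 2  ≥
φ = 2, ψ = 0 ↦ 0  <
φ = 2, ψ = 1 ↦ 1  <
φ = 2, ψ = 2 ↦ 2  ≥
So 5 of the 9 assignments meet the threshold.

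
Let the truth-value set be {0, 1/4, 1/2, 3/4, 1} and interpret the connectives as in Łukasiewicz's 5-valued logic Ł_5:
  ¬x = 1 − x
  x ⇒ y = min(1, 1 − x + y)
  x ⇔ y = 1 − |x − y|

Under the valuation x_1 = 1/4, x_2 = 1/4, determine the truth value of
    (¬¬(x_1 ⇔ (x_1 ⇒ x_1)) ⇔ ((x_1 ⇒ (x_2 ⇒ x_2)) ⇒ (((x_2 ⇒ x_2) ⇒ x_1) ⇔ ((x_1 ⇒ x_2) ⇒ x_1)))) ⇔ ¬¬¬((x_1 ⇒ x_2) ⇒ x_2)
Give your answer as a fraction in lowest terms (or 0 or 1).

1/2

x_1 ⇒ x_1 = 1/4 ⇒ 1/4 = 1
x_1 ⇔ (x_1 ⇒ x_1) = 1/4 ⇔ 1 = 1/4
¬(x_1 ⇔ (x_1 ⇒ x_1)) = ¬1/4 = 3/4
¬¬(x_1 ⇔ (x_1 ⇒ x_1)) = ¬3/4 = 1/4
x_2 ⇒ x_2 = 1/4 ⇒ 1/4 = 1
x_1 ⇒ (x_2 ⇒ x_2) = 1/4 ⇒ 1 = 1
x_2 ⇒ x_2 = 1/4 ⇒ 1/4 = 1
(x_2 ⇒ x_2) ⇒ x_1 = 1 ⇒ 1/4 = 1/4
x_1 ⇒ x_2 = 1/4 ⇒ 1/4 = 1
(x_1 ⇒ x_2) ⇒ x_1 = 1 ⇒ 1/4 = 1/4
((x_2 ⇒ x_2) ⇒ x_1) ⇔ ((x_1 ⇒ x_2) ⇒ x_1) = 1/4 ⇔ 1/4 = 1
(x_1 ⇒ (x_2 ⇒ x_2)) ⇒ (((x_2 ⇒ x_2) ⇒ x_1) ⇔ ((x_1 ⇒ x_2) ⇒ x_1)) = 1 ⇒ 1 = 1
¬¬(x_1 ⇔ (x_1 ⇒ x_1)) ⇔ ((x_1 ⇒ (x_2 ⇒ x_2)) ⇒ (((x_2 ⇒ x_2) ⇒ x_1) ⇔ ((x_1 ⇒ x_2) ⇒ x_1))) = 1/4 ⇔ 1 = 1/4
x_1 ⇒ x_2 = 1/4 ⇒ 1/4 = 1
(x_1 ⇒ x_2) ⇒ x_2 = 1 ⇒ 1/4 = 1/4
¬((x_1 ⇒ x_2) ⇒ x_2) = ¬1/4 = 3/4
¬¬((x_1 ⇒ x_2) ⇒ x_2) = ¬3/4 = 1/4
¬¬¬((x_1 ⇒ x_2) ⇒ x_2) = ¬1/4 = 3/4
(¬¬(x_1 ⇔ (x_1 ⇒ x_1)) ⇔ ((x_1 ⇒ (x_2 ⇒ x_2)) ⇒ (((x_2 ⇒ x_2) ⇒ x_1) ⇔ ((x_1 ⇒ x_2) ⇒ x_1)))) ⇔ ¬¬¬((x_1 ⇒ x_2) ⇒ x_2) = 1/4 ⇔ 3/4 = 1/2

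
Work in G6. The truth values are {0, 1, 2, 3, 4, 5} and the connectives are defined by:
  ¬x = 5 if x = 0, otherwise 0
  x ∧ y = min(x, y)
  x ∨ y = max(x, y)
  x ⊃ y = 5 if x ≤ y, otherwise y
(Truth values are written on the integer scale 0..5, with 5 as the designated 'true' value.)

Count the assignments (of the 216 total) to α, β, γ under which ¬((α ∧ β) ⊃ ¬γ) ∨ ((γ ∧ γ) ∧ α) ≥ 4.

value 5: 126 assignments (counts)
value 4: 3 assignments (counts)
value 3: 5 assignments
value 2: 7 assignments
value 1: 9 assignments
value 0: 66 assignments
So 129 of the 216 assignments meet the threshold.

129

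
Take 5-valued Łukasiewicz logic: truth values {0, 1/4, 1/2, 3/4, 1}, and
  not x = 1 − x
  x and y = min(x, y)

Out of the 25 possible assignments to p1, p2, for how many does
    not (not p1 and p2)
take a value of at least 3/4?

16

value 1: 9 assignments (counts)
value 3/4: 7 assignments (counts)
value 1/2: 5 assignments
value 1/4: 3 assignments
value 0: 1 assignment
So 16 of the 25 assignments meet the threshold.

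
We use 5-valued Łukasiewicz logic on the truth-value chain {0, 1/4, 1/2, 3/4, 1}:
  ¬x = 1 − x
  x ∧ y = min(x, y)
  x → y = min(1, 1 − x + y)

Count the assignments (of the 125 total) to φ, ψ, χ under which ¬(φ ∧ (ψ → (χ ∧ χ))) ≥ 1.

29

value 1: 29 assignments (counts)
value 3/4: 30 assignments
value 1/2: 28 assignments
value 1/4: 23 assignments
value 0: 15 assignments
So 29 of the 125 assignments meet the threshold.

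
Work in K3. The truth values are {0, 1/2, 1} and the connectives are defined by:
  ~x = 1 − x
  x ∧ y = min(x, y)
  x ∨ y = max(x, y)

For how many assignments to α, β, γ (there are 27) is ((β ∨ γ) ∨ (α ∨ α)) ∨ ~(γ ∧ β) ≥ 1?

value 1: 25 assignments (counts)
value 1/2: 2 assignments
So 25 of the 27 assignments meet the threshold.

25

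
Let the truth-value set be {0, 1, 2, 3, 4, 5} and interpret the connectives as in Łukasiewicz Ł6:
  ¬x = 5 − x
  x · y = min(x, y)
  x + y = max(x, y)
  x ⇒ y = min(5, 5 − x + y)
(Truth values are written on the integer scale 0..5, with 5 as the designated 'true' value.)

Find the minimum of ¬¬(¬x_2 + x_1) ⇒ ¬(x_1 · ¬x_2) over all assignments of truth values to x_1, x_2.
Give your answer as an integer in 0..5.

Take x_1 = 5, x_2 = 0:
¬x_2 = ¬0 = 5
¬x_2 + x_1 = 5 + 5 = 5
¬(¬x_2 + x_1) = ¬5 = 0
¬¬(¬x_2 + x_1) = ¬0 = 5
¬x_2 = ¬0 = 5
x_1 · ¬x_2 = 5 · 5 = 5
¬(x_1 · ¬x_2) = ¬5 = 0
¬¬(¬x_2 + x_1) ⇒ ¬(x_1 · ¬x_2) = 5 ⇒ 0 = 0
No assignment yields a value below 0, so this is the minimum.

0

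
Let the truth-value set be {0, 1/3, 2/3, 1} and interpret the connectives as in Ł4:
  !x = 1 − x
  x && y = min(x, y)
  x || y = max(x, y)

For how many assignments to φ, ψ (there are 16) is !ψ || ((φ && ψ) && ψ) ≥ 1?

5

φ = 0, ψ = 0 ↦ 1  ≥
φ = 0, ψ = 1/3 ↦ 2/3  <
φ = 0, ψ = 2/3 ↦ 1/3  <
φ = 0, ψ = 1 ↦ 0  <
φ = 1/3, ψ = 0 ↦ 1  ≥
φ = 1/3, ψ = 1/3 ↦ 2/3  <
φ = 1/3, ψ = 2/3 ↦ 1/3  <
φ = 1/3, ψ = 1 ↦ 1/3  <
φ = 2/3, ψ = 0 ↦ 1  ≥
φ = 2/3, ψ = 1/3 ↦ 2/3  <
φ = 2/3, ψ = 2/3 ↦ 2/3  <
φ = 2/3, ψ = 1 ↦ 2/3  <
φ = 1, ψ = 0 ↦ 1  ≥
φ = 1, ψ = 1/3 ↦ 2/3  <
φ = 1, ψ = 2/3 ↦ 2/3  <
φ = 1, ψ = 1 ↦ 1  ≥
So 5 of the 16 assignments meet the threshold.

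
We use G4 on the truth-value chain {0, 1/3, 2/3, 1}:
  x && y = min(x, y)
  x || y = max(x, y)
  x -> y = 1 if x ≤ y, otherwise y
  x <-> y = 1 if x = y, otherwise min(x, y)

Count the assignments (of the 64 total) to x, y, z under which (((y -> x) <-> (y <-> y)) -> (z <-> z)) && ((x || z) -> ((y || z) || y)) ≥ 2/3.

value 1: 50 assignments (counts)
value 2/3: 5 assignments (counts)
value 1/3: 6 assignments
value 0: 3 assignments
So 55 of the 64 assignments meet the threshold.

55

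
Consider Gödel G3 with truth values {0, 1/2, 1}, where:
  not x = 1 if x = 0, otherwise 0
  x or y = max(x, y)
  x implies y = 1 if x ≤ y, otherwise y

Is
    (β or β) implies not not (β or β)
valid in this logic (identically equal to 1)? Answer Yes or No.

β = 0 ↦ 1
β = 1/2 ↦ 1
β = 1 ↦ 1
Every assignment gives a value ≥ 1.

Yes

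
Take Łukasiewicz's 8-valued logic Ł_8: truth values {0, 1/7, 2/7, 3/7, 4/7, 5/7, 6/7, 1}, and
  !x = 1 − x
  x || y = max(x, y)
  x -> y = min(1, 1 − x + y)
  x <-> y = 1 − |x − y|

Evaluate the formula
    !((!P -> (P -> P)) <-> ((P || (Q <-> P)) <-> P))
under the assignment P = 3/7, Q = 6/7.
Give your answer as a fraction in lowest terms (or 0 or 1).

1/7

!P = !3/7 = 4/7
P -> P = 3/7 -> 3/7 = 1
!P -> (P -> P) = 4/7 -> 1 = 1
Q <-> P = 6/7 <-> 3/7 = 4/7
P || (Q <-> P) = 3/7 || 4/7 = 4/7
(P || (Q <-> P)) <-> P = 4/7 <-> 3/7 = 6/7
(!P -> (P -> P)) <-> ((P || (Q <-> P)) <-> P) = 1 <-> 6/7 = 6/7
!((!P -> (P -> P)) <-> ((P || (Q <-> P)) <-> P)) = !6/7 = 1/7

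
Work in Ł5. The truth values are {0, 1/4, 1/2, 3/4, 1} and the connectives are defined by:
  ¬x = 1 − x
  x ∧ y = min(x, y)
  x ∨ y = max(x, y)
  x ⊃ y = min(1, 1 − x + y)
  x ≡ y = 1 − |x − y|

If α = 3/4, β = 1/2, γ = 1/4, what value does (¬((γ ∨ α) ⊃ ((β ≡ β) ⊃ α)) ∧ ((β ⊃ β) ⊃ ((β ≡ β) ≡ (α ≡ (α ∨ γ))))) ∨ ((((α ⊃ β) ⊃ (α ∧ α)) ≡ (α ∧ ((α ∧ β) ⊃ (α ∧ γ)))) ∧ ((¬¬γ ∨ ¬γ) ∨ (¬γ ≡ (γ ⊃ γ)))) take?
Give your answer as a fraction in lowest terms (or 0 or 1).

γ ∨ α = 1/4 ∨ 3/4 = 3/4
β ≡ β = 1/2 ≡ 1/2 = 1
(β ≡ β) ⊃ α = 1 ⊃ 3/4 = 3/4
(γ ∨ α) ⊃ ((β ≡ β) ⊃ α) = 3/4 ⊃ 3/4 = 1
¬((γ ∨ α) ⊃ ((β ≡ β) ⊃ α)) = ¬1 = 0
β ⊃ β = 1/2 ⊃ 1/2 = 1
β ≡ β = 1/2 ≡ 1/2 = 1
α ∨ γ = 3/4 ∨ 1/4 = 3/4
α ≡ (α ∨ γ) = 3/4 ≡ 3/4 = 1
(β ≡ β) ≡ (α ≡ (α ∨ γ)) = 1 ≡ 1 = 1
(β ⊃ β) ⊃ ((β ≡ β) ≡ (α ≡ (α ∨ γ))) = 1 ⊃ 1 = 1
¬((γ ∨ α) ⊃ ((β ≡ β) ⊃ α)) ∧ ((β ⊃ β) ⊃ ((β ≡ β) ≡ (α ≡ (α ∨ γ)))) = 0 ∧ 1 = 0
α ⊃ β = 3/4 ⊃ 1/2 = 3/4
α ∧ α = 3/4 ∧ 3/4 = 3/4
(α ⊃ β) ⊃ (α ∧ α) = 3/4 ⊃ 3/4 = 1
α ∧ β = 3/4 ∧ 1/2 = 1/2
α ∧ γ = 3/4 ∧ 1/4 = 1/4
(α ∧ β) ⊃ (α ∧ γ) = 1/2 ⊃ 1/4 = 3/4
α ∧ ((α ∧ β) ⊃ (α ∧ γ)) = 3/4 ∧ 3/4 = 3/4
((α ⊃ β) ⊃ (α ∧ α)) ≡ (α ∧ ((α ∧ β) ⊃ (α ∧ γ))) = 1 ≡ 3/4 = 3/4
¬γ = ¬1/4 = 3/4
¬¬γ = ¬3/4 = 1/4
¬γ = ¬1/4 = 3/4
¬¬γ ∨ ¬γ = 1/4 ∨ 3/4 = 3/4
¬γ = ¬1/4 = 3/4
γ ⊃ γ = 1/4 ⊃ 1/4 = 1
¬γ ≡ (γ ⊃ γ) = 3/4 ≡ 1 = 3/4
(¬¬γ ∨ ¬γ) ∨ (¬γ ≡ (γ ⊃ γ)) = 3/4 ∨ 3/4 = 3/4
(((α ⊃ β) ⊃ (α ∧ α)) ≡ (α ∧ ((α ∧ β) ⊃ (α ∧ γ)))) ∧ ((¬¬γ ∨ ¬γ) ∨ (¬γ ≡ (γ ⊃ γ))) = 3/4 ∧ 3/4 = 3/4
(¬((γ ∨ α) ⊃ ((β ≡ β) ⊃ α)) ∧ ((β ⊃ β) ⊃ ((β ≡ β) ≡ (α ≡ (α ∨ γ))))) ∨ ((((α ⊃ β) ⊃ (α ∧ α)) ≡ (α ∧ ((α ∧ β) ⊃ (α ∧ γ)))) ∧ ((¬¬γ ∨ ¬γ) ∨ (¬γ ≡ (γ ⊃ γ)))) = 0 ∨ 3/4 = 3/4

3/4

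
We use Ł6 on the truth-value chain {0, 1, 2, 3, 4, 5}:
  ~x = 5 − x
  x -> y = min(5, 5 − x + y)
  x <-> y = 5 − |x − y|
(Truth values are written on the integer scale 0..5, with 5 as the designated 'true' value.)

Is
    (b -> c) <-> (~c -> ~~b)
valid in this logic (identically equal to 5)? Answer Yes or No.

No

Counterexample: take b = 0, c = 0.
b -> c = 0 -> 0 = 5
~c = ~0 = 5
~b = ~0 = 5
~~b = ~5 = 0
~c -> ~~b = 5 -> 0 = 0
(b -> c) <-> (~c -> ~~b) = 5 <-> 0 = 0
This gives 0 ≠ 5.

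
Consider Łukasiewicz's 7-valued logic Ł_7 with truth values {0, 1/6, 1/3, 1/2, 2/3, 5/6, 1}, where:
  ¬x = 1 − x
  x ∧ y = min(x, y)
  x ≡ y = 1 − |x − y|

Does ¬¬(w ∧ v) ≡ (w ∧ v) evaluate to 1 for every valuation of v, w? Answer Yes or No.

At v = 2/3, w = 0, for instance:
w ∧ v = 0 ∧ 2/3 = 0
¬(w ∧ v) = ¬0 = 1
¬¬(w ∧ v) = ¬1 = 0
¬¬(w ∧ v) ≡ (w ∧ v) = 0 ≡ 0 = 1
and checking the remaining 48 assignments likewise gives ≥ 1 in every case.

Yes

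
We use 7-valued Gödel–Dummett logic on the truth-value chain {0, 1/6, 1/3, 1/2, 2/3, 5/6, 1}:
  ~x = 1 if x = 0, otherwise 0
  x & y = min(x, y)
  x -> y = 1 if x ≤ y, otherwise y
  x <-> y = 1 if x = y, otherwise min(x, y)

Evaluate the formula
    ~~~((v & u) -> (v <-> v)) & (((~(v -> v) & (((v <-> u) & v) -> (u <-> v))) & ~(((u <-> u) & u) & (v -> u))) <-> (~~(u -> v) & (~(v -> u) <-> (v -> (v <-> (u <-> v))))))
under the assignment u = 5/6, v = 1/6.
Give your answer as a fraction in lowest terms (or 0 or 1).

v & u = 1/6 & 5/6 = 1/6
v <-> v = 1/6 <-> 1/6 = 1
(v & u) -> (v <-> v) = 1/6 -> 1 = 1
~((v & u) -> (v <-> v)) = ~1 = 0
~~((v & u) -> (v <-> v)) = ~0 = 1
~~~((v & u) -> (v <-> v)) = ~1 = 0
v -> v = 1/6 -> 1/6 = 1
~(v -> v) = ~1 = 0
v <-> u = 1/6 <-> 5/6 = 1/6
(v <-> u) & v = 1/6 & 1/6 = 1/6
u <-> v = 5/6 <-> 1/6 = 1/6
((v <-> u) & v) -> (u <-> v) = 1/6 -> 1/6 = 1
~(v -> v) & (((v <-> u) & v) -> (u <-> v)) = 0 & 1 = 0
u <-> u = 5/6 <-> 5/6 = 1
(u <-> u) & u = 1 & 5/6 = 5/6
v -> u = 1/6 -> 5/6 = 1
((u <-> u) & u) & (v -> u) = 5/6 & 1 = 5/6
~(((u <-> u) & u) & (v -> u)) = ~5/6 = 0
(~(v -> v) & (((v <-> u) & v) -> (u <-> v))) & ~(((u <-> u) & u) & (v -> u)) = 0 & 0 = 0
u -> v = 5/6 -> 1/6 = 1/6
~(u -> v) = ~1/6 = 0
~~(u -> v) = ~0 = 1
v -> u = 1/6 -> 5/6 = 1
~(v -> u) = ~1 = 0
u <-> v = 5/6 <-> 1/6 = 1/6
v <-> (u <-> v) = 1/6 <-> 1/6 = 1
v -> (v <-> (u <-> v)) = 1/6 -> 1 = 1
~(v -> u) <-> (v -> (v <-> (u <-> v))) = 0 <-> 1 = 0
~~(u -> v) & (~(v -> u) <-> (v -> (v <-> (u <-> v)))) = 1 & 0 = 0
((~(v -> v) & (((v <-> u) & v) -> (u <-> v))) & ~(((u <-> u) & u) & (v -> u))) <-> (~~(u -> v) & (~(v -> u) <-> (v -> (v <-> (u <-> v))))) = 0 <-> 0 = 1
~~~((v & u) -> (v <-> v)) & (((~(v -> v) & (((v <-> u) & v) -> (u <-> v))) & ~(((u <-> u) & u) & (v -> u))) <-> (~~(u -> v) & (~(v -> u) <-> (v -> (v <-> (u <-> v)))))) = 0 & 1 = 0

0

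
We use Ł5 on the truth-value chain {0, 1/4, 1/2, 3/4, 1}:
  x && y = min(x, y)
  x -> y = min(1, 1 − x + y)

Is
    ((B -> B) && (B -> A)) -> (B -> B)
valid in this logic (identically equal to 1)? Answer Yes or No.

At A = 1/4, B = 1/4, for instance:
B -> B = 1/4 -> 1/4 = 1
B -> A = 1/4 -> 1/4 = 1
(B -> B) && (B -> A) = 1 && 1 = 1
((B -> B) && (B -> A)) -> (B -> B) = 1 -> 1 = 1
and checking the remaining 24 assignments likewise gives ≥ 1 in every case.

Yes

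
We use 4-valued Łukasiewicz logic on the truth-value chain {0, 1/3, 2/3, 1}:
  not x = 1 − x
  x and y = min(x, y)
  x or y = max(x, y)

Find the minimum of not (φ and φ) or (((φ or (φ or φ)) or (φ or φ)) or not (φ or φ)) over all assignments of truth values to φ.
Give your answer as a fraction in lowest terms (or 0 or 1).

2/3

Take φ = 1/3:
φ and φ = 1/3 and 1/3 = 1/3
not (φ and φ) = not 1/3 = 2/3
φ or φ = 1/3 or 1/3 = 1/3
φ or (φ or φ) = 1/3 or 1/3 = 1/3
φ or φ = 1/3 or 1/3 = 1/3
(φ or (φ or φ)) or (φ or φ) = 1/3 or 1/3 = 1/3
φ or φ = 1/3 or 1/3 = 1/3
not (φ or φ) = not 1/3 = 2/3
((φ or (φ or φ)) or (φ or φ)) or not (φ or φ) = 1/3 or 2/3 = 2/3
not (φ and φ) or (((φ or (φ or φ)) or (φ or φ)) or not (φ or φ)) = 2/3 or 2/3 = 2/3
No assignment yields a value below 2/3, so this is the minimum.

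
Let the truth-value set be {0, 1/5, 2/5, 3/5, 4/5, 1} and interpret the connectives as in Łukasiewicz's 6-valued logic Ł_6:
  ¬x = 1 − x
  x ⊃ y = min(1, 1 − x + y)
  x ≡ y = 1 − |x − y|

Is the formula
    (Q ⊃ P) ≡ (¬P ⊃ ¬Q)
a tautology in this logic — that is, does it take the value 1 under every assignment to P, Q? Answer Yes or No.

Yes

At P = 0, Q = 2/5, for instance:
Q ⊃ P = 2/5 ⊃ 0 = 3/5
¬P = ¬0 = 1
¬Q = ¬2/5 = 3/5
¬P ⊃ ¬Q = 1 ⊃ 3/5 = 3/5
(Q ⊃ P) ≡ (¬P ⊃ ¬Q) = 3/5 ≡ 3/5 = 1
and checking the remaining 35 assignments likewise gives ≥ 1 in every case.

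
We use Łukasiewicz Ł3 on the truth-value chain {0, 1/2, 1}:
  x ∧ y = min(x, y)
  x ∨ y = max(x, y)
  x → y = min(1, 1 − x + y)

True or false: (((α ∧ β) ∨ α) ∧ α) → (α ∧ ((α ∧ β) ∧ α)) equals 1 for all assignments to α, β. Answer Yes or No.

No

Counterexample: take α = 1/2, β = 0.
α ∧ β = 1/2 ∧ 0 = 0
(α ∧ β) ∨ α = 0 ∨ 1/2 = 1/2
((α ∧ β) ∨ α) ∧ α = 1/2 ∧ 1/2 = 1/2
α ∧ β = 1/2 ∧ 0 = 0
(α ∧ β) ∧ α = 0 ∧ 1/2 = 0
α ∧ ((α ∧ β) ∧ α) = 1/2 ∧ 0 = 0
(((α ∧ β) ∨ α) ∧ α) → (α ∧ ((α ∧ β) ∧ α)) = 1/2 → 0 = 1/2
This gives 1/2 ≠ 1.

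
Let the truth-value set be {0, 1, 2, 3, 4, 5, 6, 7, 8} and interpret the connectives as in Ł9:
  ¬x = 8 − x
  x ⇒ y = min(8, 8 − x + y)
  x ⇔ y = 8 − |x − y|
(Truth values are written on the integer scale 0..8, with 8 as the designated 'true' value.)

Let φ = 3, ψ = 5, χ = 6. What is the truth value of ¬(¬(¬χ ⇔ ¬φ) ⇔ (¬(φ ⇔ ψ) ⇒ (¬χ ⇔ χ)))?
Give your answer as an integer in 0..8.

¬χ = ¬6 = 2
¬φ = ¬3 = 5
¬χ ⇔ ¬φ = 2 ⇔ 5 = 5
¬(¬χ ⇔ ¬φ) = ¬5 = 3
φ ⇔ ψ = 3 ⇔ 5 = 6
¬(φ ⇔ ψ) = ¬6 = 2
¬χ = ¬6 = 2
¬χ ⇔ χ = 2 ⇔ 6 = 4
¬(φ ⇔ ψ) ⇒ (¬χ ⇔ χ) = 2 ⇒ 4 = 8
¬(¬χ ⇔ ¬φ) ⇔ (¬(φ ⇔ ψ) ⇒ (¬χ ⇔ χ)) = 3 ⇔ 8 = 3
¬(¬(¬χ ⇔ ¬φ) ⇔ (¬(φ ⇔ ψ) ⇒ (¬χ ⇔ χ))) = ¬3 = 5

5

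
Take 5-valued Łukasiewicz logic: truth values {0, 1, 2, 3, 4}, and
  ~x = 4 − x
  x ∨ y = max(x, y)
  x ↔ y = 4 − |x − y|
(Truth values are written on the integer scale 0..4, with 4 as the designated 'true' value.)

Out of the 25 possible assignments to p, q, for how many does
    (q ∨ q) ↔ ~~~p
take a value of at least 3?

13

value 4: 5 assignments (counts)
value 3: 8 assignments (counts)
value 2: 6 assignments
value 1: 4 assignments
value 0: 2 assignments
So 13 of the 25 assignments meet the threshold.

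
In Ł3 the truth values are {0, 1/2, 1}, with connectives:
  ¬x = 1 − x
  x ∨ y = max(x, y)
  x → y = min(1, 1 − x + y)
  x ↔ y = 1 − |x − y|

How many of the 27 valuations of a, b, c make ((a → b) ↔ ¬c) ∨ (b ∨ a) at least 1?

value 1: 19 assignments (counts)
value 1/2: 7 assignments
value 0: 1 assignment
So 19 of the 27 assignments meet the threshold.

19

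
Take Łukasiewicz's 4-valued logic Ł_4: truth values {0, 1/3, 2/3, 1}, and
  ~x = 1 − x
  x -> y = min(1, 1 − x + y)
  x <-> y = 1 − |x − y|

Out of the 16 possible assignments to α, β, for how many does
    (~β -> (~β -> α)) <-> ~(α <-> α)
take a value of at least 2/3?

2

α = 0, β = 0 ↦ 1  ≥
α = 0, β = 1/3 ↦ 1/3  <
α = 0, β = 2/3 ↦ 0  <
α = 0, β = 1 ↦ 0  <
α = 1/3, β = 0 ↦ 2/3  ≥
α = 1/3, β = 1/3 ↦ 0  <
α = 1/3, β = 2/3 ↦ 0  <
α = 1/3, β = 1 ↦ 0  <
α = 2/3, β = 0 ↦ 1/3  <
α = 2/3, β = 1/3 ↦ 0  <
α = 2/3, β = 2/3 ↦ 0  <
α = 2/3, β = 1 ↦ 0  <
α = 1, β = 0 ↦ 0  <
α = 1, β = 1/3 ↦ 0  <
α = 1, β = 2/3 ↦ 0  <
α = 1, β = 1 ↦ 0  <
So 2 of the 16 assignments meet the threshold.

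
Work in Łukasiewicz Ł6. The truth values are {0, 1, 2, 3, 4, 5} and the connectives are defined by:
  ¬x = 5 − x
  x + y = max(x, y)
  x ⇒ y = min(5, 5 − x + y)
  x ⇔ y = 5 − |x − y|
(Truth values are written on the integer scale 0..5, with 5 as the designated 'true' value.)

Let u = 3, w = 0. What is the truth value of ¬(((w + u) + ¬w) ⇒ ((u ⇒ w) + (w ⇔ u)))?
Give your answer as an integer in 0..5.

w + u = 0 + 3 = 3
¬w = ¬0 = 5
(w + u) + ¬w = 3 + 5 = 5
u ⇒ w = 3 ⇒ 0 = 2
w ⇔ u = 0 ⇔ 3 = 2
(u ⇒ w) + (w ⇔ u) = 2 + 2 = 2
((w + u) + ¬w) ⇒ ((u ⇒ w) + (w ⇔ u)) = 5 ⇒ 2 = 2
¬(((w + u) + ¬w) ⇒ ((u ⇒ w) + (w ⇔ u))) = ¬2 = 3

3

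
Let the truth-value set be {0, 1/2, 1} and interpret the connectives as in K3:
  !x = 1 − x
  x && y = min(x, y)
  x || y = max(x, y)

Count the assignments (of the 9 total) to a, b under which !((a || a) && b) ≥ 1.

a = 0, b = 0 ↦ 1  ≥
a = 0, b = 1/2 ↦ 1  ≥
a = 0, b = 1 ↦ 1  ≥
a = 1/2, b = 0 ↦ 1  ≥
a = 1/2, b = 1/2 ↦ 1/2  <
a = 1/2, b = 1 ↦ 1/2  <
a = 1, b = 0 ↦ 1  ≥
a = 1, b = 1/2 ↦ 1/2  <
a = 1, b = 1 ↦ 0  <
So 5 of the 9 assignments meet the threshold.

5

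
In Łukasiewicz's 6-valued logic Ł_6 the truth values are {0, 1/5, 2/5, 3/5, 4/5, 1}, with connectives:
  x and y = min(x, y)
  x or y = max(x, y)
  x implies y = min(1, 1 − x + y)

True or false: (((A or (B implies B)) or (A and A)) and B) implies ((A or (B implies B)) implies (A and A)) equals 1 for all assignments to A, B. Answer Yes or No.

No

Counterexample: take A = 0, B = 1/5.
B implies B = 1/5 implies 1/5 = 1
A or (B implies B) = 0 or 1 = 1
A and A = 0 and 0 = 0
(A or (B implies B)) or (A and A) = 1 or 0 = 1
((A or (B implies B)) or (A and A)) and B = 1 and 1/5 = 1/5
B implies B = 1/5 implies 1/5 = 1
A or (B implies B) = 0 or 1 = 1
A and A = 0 and 0 = 0
(A or (B implies B)) implies (A and A) = 1 implies 0 = 0
(((A or (B implies B)) or (A and A)) and B) implies ((A or (B implies B)) implies (A and A)) = 1/5 implies 0 = 4/5
This gives 4/5 ≠ 1.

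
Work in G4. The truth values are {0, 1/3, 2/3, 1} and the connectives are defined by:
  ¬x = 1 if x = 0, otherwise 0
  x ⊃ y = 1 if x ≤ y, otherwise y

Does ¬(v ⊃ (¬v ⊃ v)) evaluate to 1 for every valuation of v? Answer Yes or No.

Counterexample: take v = 0.
¬v = ¬0 = 1
¬v ⊃ v = 1 ⊃ 0 = 0
v ⊃ (¬v ⊃ v) = 0 ⊃ 0 = 1
¬(v ⊃ (¬v ⊃ v)) = ¬1 = 0
This gives 0 ≠ 1.

No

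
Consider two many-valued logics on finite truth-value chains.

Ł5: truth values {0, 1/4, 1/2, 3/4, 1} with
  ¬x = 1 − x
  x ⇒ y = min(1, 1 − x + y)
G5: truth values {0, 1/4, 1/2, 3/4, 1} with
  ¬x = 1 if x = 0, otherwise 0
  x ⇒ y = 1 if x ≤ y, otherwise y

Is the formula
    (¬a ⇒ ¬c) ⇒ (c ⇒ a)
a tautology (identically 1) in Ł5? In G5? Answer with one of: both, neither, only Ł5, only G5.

In Ł5: every assignment gives 1 — tautology.
In G5: at a = 1/4, c = 1/2 the value is 1/4 — not a tautology.

only Ł5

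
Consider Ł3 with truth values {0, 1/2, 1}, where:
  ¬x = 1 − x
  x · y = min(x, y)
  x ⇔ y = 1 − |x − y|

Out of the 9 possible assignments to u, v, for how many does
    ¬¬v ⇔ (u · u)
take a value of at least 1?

3

u = 0, v = 0 ↦ 1  ≥
u = 0, v = 1/2 ↦ 1/2  <
u = 0, v = 1 ↦ 0  <
u = 1/2, v = 0 ↦ 1/2  <
u = 1/2, v = 1/2 ↦ 1  ≥
u = 1/2, v = 1 ↦ 1/2  <
u = 1, v = 0 ↦ 0  <
u = 1, v = 1/2 ↦ 1/2  <
u = 1, v = 1 ↦ 1  ≥
So 3 of the 9 assignments meet the threshold.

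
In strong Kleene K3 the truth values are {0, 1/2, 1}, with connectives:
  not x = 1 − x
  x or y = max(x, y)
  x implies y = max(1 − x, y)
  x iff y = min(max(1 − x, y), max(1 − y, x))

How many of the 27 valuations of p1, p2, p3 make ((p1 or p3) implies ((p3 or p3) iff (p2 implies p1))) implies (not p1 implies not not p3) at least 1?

value 1: 15 assignments (counts)
value 1/2: 9 assignments
value 0: 3 assignments
So 15 of the 27 assignments meet the threshold.

15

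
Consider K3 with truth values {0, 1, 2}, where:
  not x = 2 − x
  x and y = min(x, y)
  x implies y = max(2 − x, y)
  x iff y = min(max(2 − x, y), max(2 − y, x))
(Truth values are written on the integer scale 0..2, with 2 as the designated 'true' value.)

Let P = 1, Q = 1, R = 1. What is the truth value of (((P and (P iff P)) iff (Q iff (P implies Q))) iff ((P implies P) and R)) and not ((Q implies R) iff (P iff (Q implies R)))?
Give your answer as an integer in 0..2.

1

P iff P = 1 iff 1 = 1
P and (P iff P) = 1 and 1 = 1
P implies Q = 1 implies 1 = 1
Q iff (P implies Q) = 1 iff 1 = 1
(P and (P iff P)) iff (Q iff (P implies Q)) = 1 iff 1 = 1
P implies P = 1 implies 1 = 1
(P implies P) and R = 1 and 1 = 1
((P and (P iff P)) iff (Q iff (P implies Q))) iff ((P implies P) and R) = 1 iff 1 = 1
Q implies R = 1 implies 1 = 1
Q implies R = 1 implies 1 = 1
P iff (Q implies R) = 1 iff 1 = 1
(Q implies R) iff (P iff (Q implies R)) = 1 iff 1 = 1
not ((Q implies R) iff (P iff (Q implies R))) = not 1 = 1
(((P and (P iff P)) iff (Q iff (P implies Q))) iff ((P implies P) and R)) and not ((Q implies R) iff (P iff (Q implies R))) = 1 and 1 = 1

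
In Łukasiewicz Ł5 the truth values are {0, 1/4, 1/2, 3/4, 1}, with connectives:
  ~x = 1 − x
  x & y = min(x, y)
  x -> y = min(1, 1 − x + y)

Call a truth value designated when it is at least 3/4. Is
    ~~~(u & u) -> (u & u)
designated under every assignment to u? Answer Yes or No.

No

Counterexample: take u = 0.
u & u = 0 & 0 = 0
~(u & u) = ~0 = 1
~~(u & u) = ~1 = 0
~~~(u & u) = ~0 = 1
u & u = 0 & 0 = 0
~~~(u & u) -> (u & u) = 1 -> 0 = 0
This gives 0, which is below 3/4.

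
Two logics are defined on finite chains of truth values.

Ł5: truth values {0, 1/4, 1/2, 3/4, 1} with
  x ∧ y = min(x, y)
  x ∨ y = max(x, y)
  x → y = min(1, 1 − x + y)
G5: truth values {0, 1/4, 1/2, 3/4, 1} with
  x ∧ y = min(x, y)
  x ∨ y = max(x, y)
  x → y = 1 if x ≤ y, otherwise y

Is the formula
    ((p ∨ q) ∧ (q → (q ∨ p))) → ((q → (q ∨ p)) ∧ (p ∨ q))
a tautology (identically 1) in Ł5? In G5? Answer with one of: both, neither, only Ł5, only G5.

both

In Ł5: every assignment gives 1 — tautology.
In G5: every assignment gives 1 — tautology.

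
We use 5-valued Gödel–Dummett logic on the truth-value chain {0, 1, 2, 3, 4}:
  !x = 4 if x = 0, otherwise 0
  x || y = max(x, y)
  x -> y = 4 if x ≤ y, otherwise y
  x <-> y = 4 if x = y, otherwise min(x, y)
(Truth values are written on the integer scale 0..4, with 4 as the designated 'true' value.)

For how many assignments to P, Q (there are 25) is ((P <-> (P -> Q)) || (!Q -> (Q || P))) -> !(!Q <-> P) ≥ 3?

value 4: 17 assignments (counts)
value 0: 8 assignments
So 17 of the 25 assignments meet the threshold.

17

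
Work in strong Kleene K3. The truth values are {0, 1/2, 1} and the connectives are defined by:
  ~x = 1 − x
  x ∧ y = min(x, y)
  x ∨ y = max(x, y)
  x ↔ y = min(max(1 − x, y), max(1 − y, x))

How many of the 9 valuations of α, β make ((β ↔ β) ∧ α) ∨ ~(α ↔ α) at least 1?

α = 0, β = 0 ↦ 0  <
α = 0, β = 1/2 ↦ 0  <
α = 0, β = 1 ↦ 0  <
α = 1/2, β = 0 ↦ 1/2  <
α = 1/2, β = 1/2 ↦ 1/2  <
α = 1/2, β = 1 ↦ 1/2  <
α = 1, β = 0 ↦ 1  ≥
α = 1, β = 1/2 ↦ 1/2  <
α = 1, β = 1 ↦ 1  ≥
So 2 of the 9 assignments meet the threshold.

2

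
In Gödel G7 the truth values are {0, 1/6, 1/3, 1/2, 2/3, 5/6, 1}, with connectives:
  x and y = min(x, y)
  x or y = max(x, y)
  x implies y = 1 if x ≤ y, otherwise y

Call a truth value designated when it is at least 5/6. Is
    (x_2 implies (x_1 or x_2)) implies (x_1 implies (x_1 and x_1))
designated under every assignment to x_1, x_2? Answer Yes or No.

Yes

At x_1 = 1/2, x_2 = 1/6, for instance:
x_1 or x_2 = 1/2 or 1/6 = 1/2
x_2 implies (x_1 or x_2) = 1/6 implies 1/2 = 1
x_1 and x_1 = 1/2 and 1/2 = 1/2
x_1 implies (x_1 and x_1) = 1/2 implies 1/2 = 1
(x_2 implies (x_1 or x_2)) implies (x_1 implies (x_1 and x_1)) = 1 implies 1 = 1
and checking the remaining 48 assignments likewise gives ≥ 5/6 in every case.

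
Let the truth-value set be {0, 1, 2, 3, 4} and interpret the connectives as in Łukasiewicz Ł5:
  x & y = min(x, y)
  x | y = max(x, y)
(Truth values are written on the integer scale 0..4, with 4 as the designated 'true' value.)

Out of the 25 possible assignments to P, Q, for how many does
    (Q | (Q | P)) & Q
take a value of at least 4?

value 4: 5 assignments (counts)
value 3: 5 assignments
value 2: 5 assignments
value 1: 5 assignments
value 0: 5 assignments
So 5 of the 25 assignments meet the threshold.

5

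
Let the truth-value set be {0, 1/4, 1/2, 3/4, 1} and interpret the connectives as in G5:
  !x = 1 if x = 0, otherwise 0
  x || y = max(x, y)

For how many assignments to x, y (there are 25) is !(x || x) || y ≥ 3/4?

value 1: 9 assignments (counts)
value 3/4: 4 assignments (counts)
value 1/2: 4 assignments
value 1/4: 4 assignments
value 0: 4 assignments
So 13 of the 25 assignments meet the threshold.

13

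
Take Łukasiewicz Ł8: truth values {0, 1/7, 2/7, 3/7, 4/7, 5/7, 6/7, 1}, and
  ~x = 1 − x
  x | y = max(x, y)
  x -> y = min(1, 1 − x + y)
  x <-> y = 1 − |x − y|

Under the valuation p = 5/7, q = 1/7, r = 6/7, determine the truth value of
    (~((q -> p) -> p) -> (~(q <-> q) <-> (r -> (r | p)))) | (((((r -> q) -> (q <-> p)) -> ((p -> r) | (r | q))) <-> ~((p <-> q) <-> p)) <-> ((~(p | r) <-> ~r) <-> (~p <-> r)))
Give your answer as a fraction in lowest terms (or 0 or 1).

6/7

q -> p = 1/7 -> 5/7 = 1
(q -> p) -> p = 1 -> 5/7 = 5/7
~((q -> p) -> p) = ~5/7 = 2/7
q <-> q = 1/7 <-> 1/7 = 1
~(q <-> q) = ~1 = 0
r | p = 6/7 | 5/7 = 6/7
r -> (r | p) = 6/7 -> 6/7 = 1
~(q <-> q) <-> (r -> (r | p)) = 0 <-> 1 = 0
~((q -> p) -> p) -> (~(q <-> q) <-> (r -> (r | p))) = 2/7 -> 0 = 5/7
r -> q = 6/7 -> 1/7 = 2/7
q <-> p = 1/7 <-> 5/7 = 3/7
(r -> q) -> (q <-> p) = 2/7 -> 3/7 = 1
p -> r = 5/7 -> 6/7 = 1
r | q = 6/7 | 1/7 = 6/7
(p -> r) | (r | q) = 1 | 6/7 = 1
((r -> q) -> (q <-> p)) -> ((p -> r) | (r | q)) = 1 -> 1 = 1
p <-> q = 5/7 <-> 1/7 = 3/7
(p <-> q) <-> p = 3/7 <-> 5/7 = 5/7
~((p <-> q) <-> p) = ~5/7 = 2/7
(((r -> q) -> (q <-> p)) -> ((p -> r) | (r | q))) <-> ~((p <-> q) <-> p) = 1 <-> 2/7 = 2/7
p | r = 5/7 | 6/7 = 6/7
~(p | r) = ~6/7 = 1/7
~r = ~6/7 = 1/7
~(p | r) <-> ~r = 1/7 <-> 1/7 = 1
~p = ~5/7 = 2/7
~p <-> r = 2/7 <-> 6/7 = 3/7
(~(p | r) <-> ~r) <-> (~p <-> r) = 1 <-> 3/7 = 3/7
((((r -> q) -> (q <-> p)) -> ((p -> r) | (r | q))) <-> ~((p <-> q) <-> p)) <-> ((~(p | r) <-> ~r) <-> (~p <-> r)) = 2/7 <-> 3/7 = 6/7
(~((q -> p) -> p) -> (~(q <-> q) <-> (r -> (r | p)))) | (((((r -> q) -> (q <-> p)) -> ((p -> r) | (r | q))) <-> ~((p <-> q) <-> p)) <-> ((~(p | r) <-> ~r) <-> (~p <-> r))) = 5/7 | 6/7 = 6/7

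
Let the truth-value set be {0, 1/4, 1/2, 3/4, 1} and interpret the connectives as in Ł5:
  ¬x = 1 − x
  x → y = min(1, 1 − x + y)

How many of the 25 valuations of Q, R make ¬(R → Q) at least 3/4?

3

value 1: 1 assignment (counts)
value 3/4: 2 assignments (counts)
value 1/2: 3 assignments
value 1/4: 4 assignments
value 0: 15 assignments
So 3 of the 25 assignments meet the threshold.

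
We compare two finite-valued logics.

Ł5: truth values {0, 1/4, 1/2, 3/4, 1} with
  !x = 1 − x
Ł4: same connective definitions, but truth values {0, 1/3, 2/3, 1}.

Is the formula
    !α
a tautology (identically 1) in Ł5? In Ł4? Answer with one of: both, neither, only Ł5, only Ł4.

neither

In Ł5: at α = 1/4 the value is 3/4 — not a tautology.
In Ł4: at α = 1/3 the value is 2/3 — not a tautology.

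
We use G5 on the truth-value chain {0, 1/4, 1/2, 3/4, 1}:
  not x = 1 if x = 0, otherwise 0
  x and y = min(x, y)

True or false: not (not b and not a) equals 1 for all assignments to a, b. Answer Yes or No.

No

Counterexample: take a = 0, b = 0.
not b = not 0 = 1
not a = not 0 = 1
not b and not a = 1 and 1 = 1
not (not b and not a) = not 1 = 0
This gives 0 ≠ 1.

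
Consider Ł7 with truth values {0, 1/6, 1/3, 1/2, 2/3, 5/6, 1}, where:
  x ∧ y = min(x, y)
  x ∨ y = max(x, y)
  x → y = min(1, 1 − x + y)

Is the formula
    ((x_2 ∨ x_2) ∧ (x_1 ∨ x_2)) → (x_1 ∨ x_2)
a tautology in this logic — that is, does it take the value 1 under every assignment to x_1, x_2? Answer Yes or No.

Yes

At x_1 = 1, x_2 = 5/6, for instance:
x_2 ∨ x_2 = 5/6 ∨ 5/6 = 5/6
x_1 ∨ x_2 = 1 ∨ 5/6 = 1
(x_2 ∨ x_2) ∧ (x_1 ∨ x_2) = 5/6 ∧ 1 = 5/6
((x_2 ∨ x_2) ∧ (x_1 ∨ x_2)) → (x_1 ∨ x_2) = 5/6 → 1 = 1
and checking the remaining 48 assignments likewise gives ≥ 1 in every case.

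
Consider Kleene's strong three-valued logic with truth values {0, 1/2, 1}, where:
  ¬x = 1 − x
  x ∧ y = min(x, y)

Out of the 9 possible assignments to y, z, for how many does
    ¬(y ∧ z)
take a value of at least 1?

5

y = 0, z = 0 ↦ 1  ≥
y = 0, z = 1/2 ↦ 1  ≥
y = 0, z = 1 ↦ 1  ≥
y = 1/2, z = 0 ↦ 1  ≥
y = 1/2, z = 1/2 ↦ 1/2  <
y = 1/2, z = 1 ↦ 1/2  <
y = 1, z = 0 ↦ 1  ≥
y = 1, z = 1/2 ↦ 1/2  <
y = 1, z = 1 ↦ 0  <
So 5 of the 9 assignments meet the threshold.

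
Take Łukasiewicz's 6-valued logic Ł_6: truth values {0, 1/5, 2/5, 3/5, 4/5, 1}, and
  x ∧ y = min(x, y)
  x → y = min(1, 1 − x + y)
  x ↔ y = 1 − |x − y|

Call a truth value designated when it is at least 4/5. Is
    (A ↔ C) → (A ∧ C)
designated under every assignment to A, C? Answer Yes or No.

Counterexample: take A = 0, C = 0.
A ↔ C = 0 ↔ 0 = 1
A ∧ C = 0 ∧ 0 = 0
(A ↔ C) → (A ∧ C) = 1 → 0 = 0
This gives 0, which is below 4/5.

No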